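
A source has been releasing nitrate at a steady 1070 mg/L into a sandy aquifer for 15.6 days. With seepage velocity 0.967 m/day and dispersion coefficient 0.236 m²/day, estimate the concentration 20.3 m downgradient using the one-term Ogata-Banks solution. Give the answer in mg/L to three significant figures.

For a continuous step input, C/C₀ ≈ ½·erfc((x−vt)/(2√(Dt))).
vt = 0.967 × 15.6 = 15.0852 m and 2√(Dt) = 2√(0.236 × 15.6) = 3.837 m.
Argument (x−vt)/(2√(Dt)) = (20.3 − 15.0852)/3.837 = 1.359; ½·erfc(1.359) = 0.02731.
C = 1070 × 0.02731 = 29.2 mg/L.

29.2 mg/L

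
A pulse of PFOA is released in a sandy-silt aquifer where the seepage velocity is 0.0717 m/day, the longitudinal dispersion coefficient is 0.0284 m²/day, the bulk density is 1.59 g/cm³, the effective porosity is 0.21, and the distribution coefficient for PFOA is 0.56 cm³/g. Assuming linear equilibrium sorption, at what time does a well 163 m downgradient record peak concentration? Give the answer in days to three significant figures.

Retardation factor R = 1 + ρ_b·K_d/n = 1 + 1.59 × 0.56/0.21 = 5.240.
Sorption retards both mechanisms: v_R = v/R = 0.01368 m/day, D_R = D/R = 0.005420 m²/day.
Peak time from v_R²t² + 2D_R t − x² = 0: t = (√(D_R² + v_R²x²) − D_R)/v_R².
√(D_R² + v_R²x²) = √(0.005420² + 0.01368² × 163²) = 2.230; v_R² = 0.0001871.
t = (2.230 − 0.005420)/0.0001871 = 11900 days.

11900 days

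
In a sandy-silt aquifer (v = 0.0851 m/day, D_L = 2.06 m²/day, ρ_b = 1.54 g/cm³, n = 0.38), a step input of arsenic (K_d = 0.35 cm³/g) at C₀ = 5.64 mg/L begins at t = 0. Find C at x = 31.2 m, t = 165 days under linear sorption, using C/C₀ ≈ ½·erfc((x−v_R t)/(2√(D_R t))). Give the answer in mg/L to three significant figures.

Retardation factor R = 1 + ρ_b·K_d/n = 1 + 1.54 × 0.35/0.38 = 2.418.
Sorption retards both mechanisms: v_R = v/R = 0.03519 m/day, D_R = D/R = 0.8519 m²/day.
v_R·t = 0.03519 × 165 = 5.80635 m; 2√(D_R t) = 23.71 m; argument = (31.2 − 5.80635)/23.71 = 1.071.
C = C₀ × ½·erfc(1.071) = 5.64 × 0.06493 = 0.366 mg/L.

0.366 mg/L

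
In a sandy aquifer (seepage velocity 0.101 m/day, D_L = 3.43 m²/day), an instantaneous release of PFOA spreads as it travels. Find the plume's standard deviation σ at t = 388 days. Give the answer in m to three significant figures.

51.6 m

Dispersive spreading gives a Gaussian with σ² = 2Dt; advection only shifts the center.
σ = √(2 × 3.43 × 388) = 51.6 m.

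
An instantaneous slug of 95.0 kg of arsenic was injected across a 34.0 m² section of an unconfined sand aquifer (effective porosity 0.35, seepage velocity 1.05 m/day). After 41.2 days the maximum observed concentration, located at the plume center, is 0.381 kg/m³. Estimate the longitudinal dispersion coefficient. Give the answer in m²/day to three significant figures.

At the plume center C_max = M/(n_e·A·√(4πDt)), so D = M²/(4πt·(n_e·A·C_max)²).
n_e·A·C_max = 0.35 × 34.0 × 0.381 = 4.534 kg/m.
D = 95.0²/(4π × 41.2 × 4.534²) = 0.848 m²/day.

0.848 m²/day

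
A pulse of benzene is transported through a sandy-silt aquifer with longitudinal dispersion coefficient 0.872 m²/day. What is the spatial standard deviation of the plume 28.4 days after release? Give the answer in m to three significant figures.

7.04 m

Dispersive spreading gives a Gaussian with σ² = 2Dt; advection only shifts the center.
σ = √(2 × 0.872 × 28.4) = 7.04 m.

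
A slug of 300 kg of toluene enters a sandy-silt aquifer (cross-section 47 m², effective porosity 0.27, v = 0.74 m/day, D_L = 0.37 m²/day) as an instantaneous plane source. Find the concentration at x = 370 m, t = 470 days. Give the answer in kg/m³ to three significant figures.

For an instantaneous plane source, C(x,t) = M/(n_e·A·√(4πDt)) · exp(−(x−vt)²/(4Dt)), with n_e·A the pore (flow) area.
Plume center vt = 0.74 × 470 = 347.8 m, so the well at 370 m is 22.2 m downgradient of the peak.
√(4πDt) = 46.75 m, giving peak height M/(n_e·A·√(4πDt)) = 300/(0.27 × 47 × 46.75) = 0.5057 kg/m³.
(x−vt)²/(4Dt) = (22.2)²/(4 × 0.37 × 470) = 0.7085; exp(−0.7085) = 0.4924.
C = 0.5057 × 0.4924 = 0.249 kg/m³.

0.249 kg/m³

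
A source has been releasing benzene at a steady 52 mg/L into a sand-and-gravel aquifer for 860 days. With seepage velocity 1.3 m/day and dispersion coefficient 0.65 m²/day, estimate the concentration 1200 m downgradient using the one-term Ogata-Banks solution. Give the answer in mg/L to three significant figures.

For a continuous step input, C/C₀ ≈ ½·erfc((x−vt)/(2√(Dt))).
vt = 1.3 × 860 = 1118 m and 2√(Dt) = 2√(0.65 × 860) = 47.29 m.
Argument (x−vt)/(2√(Dt)) = (1200 − 1118)/47.29 = 1.734; ½·erfc(1.734) = 0.007098.
C = 52 × 0.007098 = 0.369 mg/L.

0.369 mg/L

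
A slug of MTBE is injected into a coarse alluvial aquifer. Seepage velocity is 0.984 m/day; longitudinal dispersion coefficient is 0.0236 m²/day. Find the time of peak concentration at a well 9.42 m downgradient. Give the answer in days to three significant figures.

For the 1D instantaneous-source solution, setting ∂C/∂t = 0 at fixed x gives v²t² + 2Dt − x² = 0, so t = (√(D² + v²x²) − D)/v².
√(D² + v²x²) = √(0.0236² + 0.984² × 9.42²) = 9.269; v² = 0.968256.
t = (9.269 − 0.0236)/0.968256 = 9.55 days (vs. the pure-advection estimate x/v = 9.57 d).

9.55 days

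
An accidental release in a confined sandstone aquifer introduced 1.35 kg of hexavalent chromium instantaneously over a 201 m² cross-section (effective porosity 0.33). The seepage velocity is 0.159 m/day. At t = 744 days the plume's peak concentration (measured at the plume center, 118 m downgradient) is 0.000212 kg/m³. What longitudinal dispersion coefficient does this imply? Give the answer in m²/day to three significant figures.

At the plume center C_max = M/(n_e·A·√(4πDt)), so D = M²/(4πt·(n_e·A·C_max)²).
n_e·A·C_max = 0.33 × 201 × 0.000212 = 0.01406 kg/m.
D = 1.35²/(4π × 744 × 0.01406²) = 0.986 m²/day.

0.986 m²/day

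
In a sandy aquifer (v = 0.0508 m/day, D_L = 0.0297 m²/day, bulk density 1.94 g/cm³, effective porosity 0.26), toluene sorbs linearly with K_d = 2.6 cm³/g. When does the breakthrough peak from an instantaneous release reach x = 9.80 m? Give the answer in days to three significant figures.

Retardation factor R = 1 + ρ_b·K_d/n = 1 + 1.94 × 2.6/0.26 = 20.40.
Sorption retards both mechanisms: v_R = v/R = 0.002490 m/day, D_R = D/R = 0.001456 m²/day.
Peak time from v_R²t² + 2D_R t − x² = 0: t = (√(D_R² + v_R²x²) − D_R)/v_R².
√(D_R² + v_R²x²) = √(0.001456² + 0.002490² × 9.80²) = 0.02445; v_R² = 6.200e-06.
t = (0.02445 − 0.001456)/6.200e-06 = 3710 days.

3710 days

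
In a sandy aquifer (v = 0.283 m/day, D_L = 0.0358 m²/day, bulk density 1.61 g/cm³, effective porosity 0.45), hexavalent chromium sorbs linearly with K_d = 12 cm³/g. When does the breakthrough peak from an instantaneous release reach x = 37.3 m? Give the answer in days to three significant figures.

5770 days

Retardation factor R = 1 + ρ_b·K_d/n = 1 + 1.61 × 12/0.45 = 43.93.
Sorption retards both mechanisms: v_R = v/R = 0.006442 m/day, D_R = D/R = 0.0008149 m²/day.
Peak time from v_R²t² + 2D_R t − x² = 0: t = (√(D_R² + v_R²x²) − D_R)/v_R².
√(D_R² + v_R²x²) = √(0.0008149² + 0.006442² × 37.3²) = 0.2403; v_R² = 4.150e-05.
t = (0.2403 − 0.0008149)/4.150e-05 = 5770 days.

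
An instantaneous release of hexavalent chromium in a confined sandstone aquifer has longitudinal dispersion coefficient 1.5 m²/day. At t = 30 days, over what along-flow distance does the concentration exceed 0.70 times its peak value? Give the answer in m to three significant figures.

16.0 m

The plume is Gaussian with σ = √(2Dt) = √(2 × 1.5 × 30) = 9.487 m.
C/C_peak = exp(−Δx²/(2σ²)) = 0.70 ⇒ Δx = σ·√(−2 ln 0.70) = 9.487 × 0.8446 = 8.013 m.
Width = 2Δx = 16.0 m.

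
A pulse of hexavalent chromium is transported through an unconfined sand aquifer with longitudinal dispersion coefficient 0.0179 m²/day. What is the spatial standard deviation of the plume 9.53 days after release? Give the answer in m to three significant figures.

Dispersive spreading gives a Gaussian with σ² = 2Dt; advection only shifts the center.
σ = √(2 × 0.0179 × 9.53) = 0.584 m.

0.584 m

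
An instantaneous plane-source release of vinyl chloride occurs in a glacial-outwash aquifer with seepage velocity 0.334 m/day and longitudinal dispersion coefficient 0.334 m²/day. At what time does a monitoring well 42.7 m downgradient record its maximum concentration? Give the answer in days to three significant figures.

For the 1D instantaneous-source solution, setting ∂C/∂t = 0 at fixed x gives v²t² + 2Dt − x² = 0, so t = (√(D² + v²x²) − D)/v².
√(D² + v²x²) = √(0.334² + 0.334² × 42.7²) = 14.27; v² = 0.111556.
t = (14.27 − 0.334)/0.111556 = 125 days (vs. the pure-advection estimate x/v = 128 d).

125 days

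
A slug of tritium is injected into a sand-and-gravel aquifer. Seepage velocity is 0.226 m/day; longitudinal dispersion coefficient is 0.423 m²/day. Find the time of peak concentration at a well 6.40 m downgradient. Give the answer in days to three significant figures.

21.2 days

For the 1D instantaneous-source solution, setting ∂C/∂t = 0 at fixed x gives v²t² + 2Dt − x² = 0, so t = (√(D² + v²x²) − D)/v².
√(D² + v²x²) = √(0.423² + 0.226² × 6.40²) = 1.507; v² = 0.051076.
t = (1.507 − 0.423)/0.051076 = 21.2 days (vs. the pure-advection estimate x/v = 28.3 d).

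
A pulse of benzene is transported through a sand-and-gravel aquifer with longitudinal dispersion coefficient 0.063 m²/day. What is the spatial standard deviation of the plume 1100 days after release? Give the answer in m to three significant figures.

Dispersive spreading gives a Gaussian with σ² = 2Dt; advection only shifts the center.
σ = √(2 × 0.063 × 1100) = 11.8 m.

11.8 m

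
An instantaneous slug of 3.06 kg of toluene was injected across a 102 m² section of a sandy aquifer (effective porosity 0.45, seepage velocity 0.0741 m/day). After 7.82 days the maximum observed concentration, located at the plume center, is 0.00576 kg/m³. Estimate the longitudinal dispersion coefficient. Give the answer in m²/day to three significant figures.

At the plume center C_max = M/(n_e·A·√(4πDt)), so D = M²/(4πt·(n_e·A·C_max)²).
n_e·A·C_max = 0.45 × 102 × 0.00576 = 0.2644 kg/m.
D = 3.06²/(4π × 7.82 × 0.2644²) = 1.36 m²/day.

1.36 m²/day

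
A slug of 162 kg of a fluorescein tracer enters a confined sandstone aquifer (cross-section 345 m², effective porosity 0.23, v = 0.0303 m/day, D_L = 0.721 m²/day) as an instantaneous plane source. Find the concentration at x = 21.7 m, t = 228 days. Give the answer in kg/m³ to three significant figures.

For an instantaneous plane source, C(x,t) = M/(n_e·A·√(4πDt)) · exp(−(x−vt)²/(4Dt)), with n_e·A the pore (flow) area.
Plume center vt = 0.0303 × 228 = 6.9084 m, so the well at 21.7 m is 14.7916 m downgradient of the peak.
√(4πDt) = 45.45 m, giving peak height M/(n_e·A·√(4πDt)) = 162/(0.23 × 345 × 45.45) = 0.04492 kg/m³.
(x−vt)²/(4Dt) = (14.7916)²/(4 × 0.721 × 228) = 0.3327; exp(−0.3327) = 0.7170.
C = 0.04492 × 0.7170 = 0.0322 kg/m³.

0.0322 kg/m³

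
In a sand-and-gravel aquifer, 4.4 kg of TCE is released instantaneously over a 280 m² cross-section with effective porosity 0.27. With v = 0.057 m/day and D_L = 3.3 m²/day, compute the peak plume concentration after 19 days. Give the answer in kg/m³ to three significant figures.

The peak of an instantaneous 1D plume sits at x = vt; there the Gaussian factor is 1 and C_max = M/(n_e·A·√(4πDt)), where n_e·A is the pore area the mass is dissolved in.
√(4πDt) = √(4π × 3.3 × 19) = 28.07 m, so C_max = 4.4/(0.27 × 280 × 28.07) = 0.00207 kg/m³.

0.00207 kg/m³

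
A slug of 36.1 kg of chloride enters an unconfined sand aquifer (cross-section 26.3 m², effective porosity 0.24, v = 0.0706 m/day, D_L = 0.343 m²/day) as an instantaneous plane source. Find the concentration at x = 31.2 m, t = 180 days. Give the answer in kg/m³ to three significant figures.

0.0514 kg/m³

For an instantaneous plane source, C(x,t) = M/(n_e·A·√(4πDt)) · exp(−(x−vt)²/(4Dt)), with n_e·A the pore (flow) area.
Plume center vt = 0.0706 × 180 = 12.708 m, so the well at 31.2 m is 18.492 m downgradient of the peak.
√(4πDt) = 27.85 m, giving peak height M/(n_e·A·√(4πDt)) = 36.1/(0.24 × 26.3 × 27.85) = 0.2054 kg/m³.
(x−vt)²/(4Dt) = (18.492)²/(4 × 0.343 × 180) = 1.385; exp(−1.385) = 0.2503.
C = 0.2054 × 0.2503 = 0.0514 kg/m³.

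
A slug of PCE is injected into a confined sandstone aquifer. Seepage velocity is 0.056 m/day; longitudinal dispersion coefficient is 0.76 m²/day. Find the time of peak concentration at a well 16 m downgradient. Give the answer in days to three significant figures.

132 days

For the 1D instantaneous-source solution, setting ∂C/∂t = 0 at fixed x gives v²t² + 2Dt − x² = 0, so t = (√(D² + v²x²) − D)/v².
√(D² + v²x²) = √(0.76² + 0.056² × 16²) = 1.175; v² = 0.003136.
t = (1.175 − 0.76)/0.003136 = 132 days (vs. the pure-advection estimate x/v = 286 d).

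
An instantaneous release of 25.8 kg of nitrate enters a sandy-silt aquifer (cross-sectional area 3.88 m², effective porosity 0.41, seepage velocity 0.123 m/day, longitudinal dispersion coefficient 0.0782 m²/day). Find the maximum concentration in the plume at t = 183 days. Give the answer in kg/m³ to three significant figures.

1.21 kg/m³

The peak of an instantaneous 1D plume sits at x = vt; there the Gaussian factor is 1 and C_max = M/(n_e·A·√(4πDt)), where n_e·A is the pore area the mass is dissolved in.
√(4πDt) = √(4π × 0.0782 × 183) = 13.41 m, so C_max = 25.8/(0.41 × 3.88 × 13.41) = 1.21 kg/m³.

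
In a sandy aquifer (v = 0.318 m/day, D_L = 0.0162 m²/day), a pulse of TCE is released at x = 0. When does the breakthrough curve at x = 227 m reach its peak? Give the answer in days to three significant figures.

For the 1D instantaneous-source solution, setting ∂C/∂t = 0 at fixed x gives v²t² + 2Dt − x² = 0, so t = (√(D² + v²x²) − D)/v².
√(D² + v²x²) = √(0.0162² + 0.318² × 227²) = 72.19; v² = 0.101124.
t = (72.19 − 0.0162)/0.101124 = 714 days (vs. the pure-advection estimate x/v = 714 d).

714 days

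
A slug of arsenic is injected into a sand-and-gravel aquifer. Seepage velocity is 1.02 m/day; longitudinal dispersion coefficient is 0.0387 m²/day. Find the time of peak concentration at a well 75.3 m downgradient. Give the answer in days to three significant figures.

For the 1D instantaneous-source solution, setting ∂C/∂t = 0 at fixed x gives v²t² + 2Dt − x² = 0, so t = (√(D² + v²x²) − D)/v².
√(D² + v²x²) = √(0.0387² + 1.02² × 75.3²) = 76.81; v² = 1.0404.
t = (76.81 − 0.0387)/1.0404 = 73.8 days (vs. the pure-advection estimate x/v = 73.8 d).

73.8 days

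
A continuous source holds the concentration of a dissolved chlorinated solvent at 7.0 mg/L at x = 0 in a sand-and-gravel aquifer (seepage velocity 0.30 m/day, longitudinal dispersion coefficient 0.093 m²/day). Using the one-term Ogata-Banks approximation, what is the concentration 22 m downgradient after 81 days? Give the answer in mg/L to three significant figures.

5.06 mg/L

For a continuous step input, C/C₀ ≈ ½·erfc((x−vt)/(2√(Dt))).
vt = 0.30 × 81 = 24.3 m and 2√(Dt) = 2√(0.093 × 81) = 5.489 m.
Argument (x−vt)/(2√(Dt)) = (22 − 24.3)/5.489 = -0.4190; ½·erfc(-0.4190) = 0.7233.
C = 7.0 × 0.7233 = 5.06 mg/L.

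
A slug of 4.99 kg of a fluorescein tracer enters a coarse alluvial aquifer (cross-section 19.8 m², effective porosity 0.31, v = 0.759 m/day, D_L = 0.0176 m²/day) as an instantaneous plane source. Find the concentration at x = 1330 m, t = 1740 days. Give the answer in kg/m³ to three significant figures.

0.0203 kg/m³

For an instantaneous plane source, C(x,t) = M/(n_e·A·√(4πDt)) · exp(−(x−vt)²/(4Dt)), with n_e·A the pore (flow) area.
Plume center vt = 0.759 × 1740 = 1320.66 m, so the well at 1330 m is 9.34 m downgradient of the peak.
√(4πDt) = 19.62 m, giving peak height M/(n_e·A·√(4πDt)) = 4.99/(0.31 × 19.8 × 19.62) = 0.04144 kg/m³.
(x−vt)²/(4Dt) = (9.34)²/(4 × 0.0176 × 1740) = 0.7122; exp(−0.7122) = 0.4906.
C = 0.04144 × 0.4906 = 0.0203 kg/m³.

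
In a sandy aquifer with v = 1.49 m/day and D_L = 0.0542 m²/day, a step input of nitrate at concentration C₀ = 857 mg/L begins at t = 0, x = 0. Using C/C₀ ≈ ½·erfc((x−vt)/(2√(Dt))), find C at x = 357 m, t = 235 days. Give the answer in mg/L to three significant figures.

74.9 mg/L

For a continuous step input, C/C₀ ≈ ½·erfc((x−vt)/(2√(Dt))).
vt = 1.49 × 235 = 350.15 m and 2√(Dt) = 2√(0.0542 × 235) = 7.138 m.
Argument (x−vt)/(2√(Dt)) = (357 − 350.15)/7.138 = 0.9597; ½·erfc(0.9597) = 0.08736.
C = 857 × 0.08736 = 74.9 mg/L.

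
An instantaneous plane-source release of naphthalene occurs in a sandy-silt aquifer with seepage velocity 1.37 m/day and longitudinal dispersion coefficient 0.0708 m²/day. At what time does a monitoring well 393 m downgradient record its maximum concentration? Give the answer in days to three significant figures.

For the 1D instantaneous-source solution, setting ∂C/∂t = 0 at fixed x gives v²t² + 2Dt − x² = 0, so t = (√(D² + v²x²) − D)/v².
√(D² + v²x²) = √(0.0708² + 1.37² × 393²) = 538.4; v² = 1.8769.
t = (538.4 − 0.0708)/1.8769 = 287 days (vs. the pure-advection estimate x/v = 287 d).

287 days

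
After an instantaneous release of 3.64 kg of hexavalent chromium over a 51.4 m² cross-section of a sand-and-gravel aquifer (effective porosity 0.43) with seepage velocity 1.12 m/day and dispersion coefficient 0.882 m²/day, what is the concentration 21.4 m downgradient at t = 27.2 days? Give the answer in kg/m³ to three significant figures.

0.00403 kg/m³

For an instantaneous plane source, C(x,t) = M/(n_e·A·√(4πDt)) · exp(−(x−vt)²/(4Dt)), with n_e·A the pore (flow) area.
Plume center vt = 1.12 × 27.2 = 30.464 m, so the well at 21.4 m is 9.064 m upgradient of the peak.
√(4πDt) = 17.36 m, giving peak height M/(n_e·A·√(4πDt)) = 3.64/(0.43 × 51.4 × 17.36) = 0.009487 kg/m³.
(x−vt)²/(4Dt) = (-9.064)²/(4 × 0.882 × 27.2) = 0.8561; exp(−0.8561) = 0.4248.
C = 0.009487 × 0.4248 = 0.00403 kg/m³.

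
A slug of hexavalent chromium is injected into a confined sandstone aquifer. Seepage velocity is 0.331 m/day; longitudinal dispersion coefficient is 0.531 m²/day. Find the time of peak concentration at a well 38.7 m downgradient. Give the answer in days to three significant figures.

For the 1D instantaneous-source solution, setting ∂C/∂t = 0 at fixed x gives v²t² + 2Dt − x² = 0, so t = (√(D² + v²x²) − D)/v².
√(D² + v²x²) = √(0.531² + 0.331² × 38.7²) = 12.82; v² = 0.109561.
t = (12.82 − 0.531)/0.109561 = 112 days (vs. the pure-advection estimate x/v = 117 d).

112 days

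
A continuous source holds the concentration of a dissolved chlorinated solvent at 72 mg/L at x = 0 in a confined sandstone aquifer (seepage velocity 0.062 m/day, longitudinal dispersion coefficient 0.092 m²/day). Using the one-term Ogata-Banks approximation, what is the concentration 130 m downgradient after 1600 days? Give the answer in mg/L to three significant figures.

For a continuous step input, C/C₀ ≈ ½·erfc((x−vt)/(2√(Dt))).
vt = 0.062 × 1600 = 99.2 m and 2√(Dt) = 2√(0.092 × 1600) = 24.27 m.
Argument (x−vt)/(2√(Dt)) = (130 − 99.2)/24.27 = 1.269; ½·erfc(1.269) = 0.03636.
C = 72 × 0.03636 = 2.62 mg/L.

2.62 mg/L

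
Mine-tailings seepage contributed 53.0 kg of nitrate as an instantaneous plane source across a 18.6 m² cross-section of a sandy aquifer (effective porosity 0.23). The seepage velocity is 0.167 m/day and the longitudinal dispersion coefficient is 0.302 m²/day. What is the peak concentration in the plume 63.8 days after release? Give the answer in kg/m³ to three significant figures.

The peak of an instantaneous 1D plume sits at x = vt; there the Gaussian factor is 1 and C_max = M/(n_e·A·√(4πDt)), where n_e·A is the pore area the mass is dissolved in.
√(4πDt) = √(4π × 0.302 × 63.8) = 15.56 m, so C_max = 53.0/(0.23 × 18.6 × 15.56) = 0.796 kg/m³.

0.796 kg/m³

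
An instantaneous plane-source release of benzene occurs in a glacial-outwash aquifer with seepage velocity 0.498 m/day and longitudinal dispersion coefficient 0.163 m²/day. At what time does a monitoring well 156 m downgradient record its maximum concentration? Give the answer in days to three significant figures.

For the 1D instantaneous-source solution, setting ∂C/∂t = 0 at fixed x gives v²t² + 2Dt − x² = 0, so t = (√(D² + v²x²) − D)/v².
√(D² + v²x²) = √(0.163² + 0.498² × 156²) = 77.69; v² = 0.248004.
t = (77.69 − 0.163)/0.248004 = 313 days (vs. the pure-advection estimate x/v = 313 d).

313 days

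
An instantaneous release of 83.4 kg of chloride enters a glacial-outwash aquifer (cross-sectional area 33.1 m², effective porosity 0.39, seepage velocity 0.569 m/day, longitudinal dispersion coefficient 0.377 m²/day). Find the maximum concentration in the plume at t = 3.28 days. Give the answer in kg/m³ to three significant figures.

1.64 kg/m³

The peak of an instantaneous 1D plume sits at x = vt; there the Gaussian factor is 1 and C_max = M/(n_e·A·√(4πDt)), where n_e·A is the pore area the mass is dissolved in.
√(4πDt) = √(4π × 0.377 × 3.28) = 3.942 m, so C_max = 83.4/(0.39 × 33.1 × 3.942) = 1.64 kg/m³.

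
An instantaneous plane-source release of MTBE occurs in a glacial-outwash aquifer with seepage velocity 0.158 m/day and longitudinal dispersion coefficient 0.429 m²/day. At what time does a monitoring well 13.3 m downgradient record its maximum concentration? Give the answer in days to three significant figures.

For the 1D instantaneous-source solution, setting ∂C/∂t = 0 at fixed x gives v²t² + 2Dt − x² = 0, so t = (√(D² + v²x²) − D)/v².
√(D² + v²x²) = √(0.429² + 0.158² × 13.3²) = 2.145; v² = 0.024964.
t = (2.145 − 0.429)/0.024964 = 68.7 days (vs. the pure-advection estimate x/v = 84.2 d).

68.7 days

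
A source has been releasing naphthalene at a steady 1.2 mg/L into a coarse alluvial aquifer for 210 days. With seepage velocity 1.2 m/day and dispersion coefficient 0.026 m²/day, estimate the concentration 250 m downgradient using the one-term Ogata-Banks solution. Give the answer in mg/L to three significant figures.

0.873 mg/L

For a continuous step input, C/C₀ ≈ ½·erfc((x−vt)/(2√(Dt))).
vt = 1.2 × 210 = 252 m and 2√(Dt) = 2√(0.026 × 210) = 4.673 m.
Argument (x−vt)/(2√(Dt)) = (250 − 252)/4.673 = -0.4280; ½·erfc(-0.4280) = 0.7275.
C = 1.2 × 0.7275 = 0.873 mg/L.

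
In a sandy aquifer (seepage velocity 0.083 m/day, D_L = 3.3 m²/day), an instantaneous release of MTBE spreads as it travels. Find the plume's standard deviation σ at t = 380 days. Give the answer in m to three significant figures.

50.1 m

Dispersive spreading gives a Gaussian with σ² = 2Dt; advection only shifts the center.
σ = √(2 × 3.3 × 380) = 50.1 m.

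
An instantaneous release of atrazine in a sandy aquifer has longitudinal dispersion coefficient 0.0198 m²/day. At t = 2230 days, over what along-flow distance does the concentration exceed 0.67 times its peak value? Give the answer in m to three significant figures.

16.8 m

The plume is Gaussian with σ = √(2Dt) = √(2 × 0.0198 × 2230) = 9.397 m.
C/C_peak = exp(−Δx²/(2σ²)) = 0.67 ⇒ Δx = σ·√(−2 ln 0.67) = 9.397 × 0.8950 = 8.410 m.
Width = 2Δx = 16.8 m.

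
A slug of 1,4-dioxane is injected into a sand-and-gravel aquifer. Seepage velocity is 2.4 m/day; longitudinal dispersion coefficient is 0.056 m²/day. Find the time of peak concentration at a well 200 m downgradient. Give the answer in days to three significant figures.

For the 1D instantaneous-source solution, setting ∂C/∂t = 0 at fixed x gives v²t² + 2Dt − x² = 0, so t = (√(D² + v²x²) − D)/v².
√(D² + v²x²) = √(0.056² + 2.4² × 200²) = 480.0; v² = 5.76.
t = (480.0 − 0.056)/5.76 = 83.3 days (vs. the pure-advection estimate x/v = 83.3 d).

83.3 days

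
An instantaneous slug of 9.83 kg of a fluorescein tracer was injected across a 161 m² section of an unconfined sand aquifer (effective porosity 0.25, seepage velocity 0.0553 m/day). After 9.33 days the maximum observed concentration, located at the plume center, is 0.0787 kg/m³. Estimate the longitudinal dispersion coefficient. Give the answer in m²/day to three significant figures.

At the plume center C_max = M/(n_e·A·√(4πDt)), so D = M²/(4πt·(n_e·A·C_max)²).
n_e·A·C_max = 0.25 × 161 × 0.0787 = 3.168 kg/m.
D = 9.83²/(4π × 9.33 × 3.168²) = 0.0821 m²/day.

0.0821 m²/day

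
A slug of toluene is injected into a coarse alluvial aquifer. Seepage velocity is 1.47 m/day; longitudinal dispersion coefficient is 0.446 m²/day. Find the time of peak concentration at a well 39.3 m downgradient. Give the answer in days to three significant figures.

For the 1D instantaneous-source solution, setting ∂C/∂t = 0 at fixed x gives v²t² + 2Dt − x² = 0, so t = (√(D² + v²x²) − D)/v².
√(D² + v²x²) = √(0.446² + 1.47² × 39.3²) = 57.77; v² = 2.1609.
t = (57.77 − 0.446)/2.1609 = 26.5 days (vs. the pure-advection estimate x/v = 26.7 d).

26.5 days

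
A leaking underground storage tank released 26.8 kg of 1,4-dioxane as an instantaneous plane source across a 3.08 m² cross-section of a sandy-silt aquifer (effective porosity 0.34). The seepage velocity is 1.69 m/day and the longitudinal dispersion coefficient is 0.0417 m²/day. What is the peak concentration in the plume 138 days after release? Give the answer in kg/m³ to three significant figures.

The peak of an instantaneous 1D plume sits at x = vt; there the Gaussian factor is 1 and C_max = M/(n_e·A·√(4πDt)), where n_e·A is the pore area the mass is dissolved in.
√(4πDt) = √(4π × 0.0417 × 138) = 8.504 m, so C_max = 26.8/(0.34 × 3.08 × 8.504) = 3.01 kg/m³.

3.01 kg/m³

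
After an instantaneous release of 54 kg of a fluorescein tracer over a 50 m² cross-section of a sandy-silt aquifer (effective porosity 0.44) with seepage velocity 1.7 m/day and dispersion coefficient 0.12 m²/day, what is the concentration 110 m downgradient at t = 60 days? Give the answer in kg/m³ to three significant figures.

0.0280 kg/m³

For an instantaneous plane source, C(x,t) = M/(n_e·A·√(4πDt)) · exp(−(x−vt)²/(4Dt)), with n_e·A the pore (flow) area.
Plume center vt = 1.7 × 60 = 102 m, so the well at 110 m is 8 m downgradient of the peak.
√(4πDt) = 9.512 m, giving peak height M/(n_e·A·√(4πDt)) = 54/(0.44 × 50 × 9.512) = 0.2580 kg/m³.
(x−vt)²/(4Dt) = (8)²/(4 × 0.12 × 60) = 2.222; exp(−2.222) = 0.1084.
C = 0.2580 × 0.1084 = 0.0280 kg/m³.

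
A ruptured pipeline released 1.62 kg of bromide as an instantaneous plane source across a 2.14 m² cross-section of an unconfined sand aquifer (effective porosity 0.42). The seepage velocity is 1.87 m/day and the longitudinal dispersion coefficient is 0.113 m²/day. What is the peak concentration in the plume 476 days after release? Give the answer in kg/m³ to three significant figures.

0.0693 kg/m³

The peak of an instantaneous 1D plume sits at x = vt; there the Gaussian factor is 1 and C_max = M/(n_e·A·√(4πDt)), where n_e·A is the pore area the mass is dissolved in.
√(4πDt) = √(4π × 0.113 × 476) = 26.00 m, so C_max = 1.62/(0.42 × 2.14 × 26.00) = 0.0693 kg/m³.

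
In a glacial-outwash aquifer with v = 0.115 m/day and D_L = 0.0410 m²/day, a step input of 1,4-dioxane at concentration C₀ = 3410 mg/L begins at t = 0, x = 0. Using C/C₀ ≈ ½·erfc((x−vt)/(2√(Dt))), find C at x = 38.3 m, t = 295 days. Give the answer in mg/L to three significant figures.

637 mg/L

For a continuous step input, C/C₀ ≈ ½·erfc((x−vt)/(2√(Dt))).
vt = 0.115 × 295 = 33.925 m and 2√(Dt) = 2√(0.0410 × 295) = 6.956 m.
Argument (x−vt)/(2√(Dt)) = (38.3 − 33.925)/6.956 = 0.6290; ½·erfc(0.6290) = 0.1869.
C = 3410 × 0.1869 = 637 mg/L.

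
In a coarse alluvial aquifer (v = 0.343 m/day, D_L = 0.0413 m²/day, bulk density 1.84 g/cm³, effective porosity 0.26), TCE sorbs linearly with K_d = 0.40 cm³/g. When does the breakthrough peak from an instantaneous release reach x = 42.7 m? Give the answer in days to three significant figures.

476 days

Retardation factor R = 1 + ρ_b·K_d/n = 1 + 1.84 × 0.40/0.26 = 3.831.
Sorption retards both mechanisms: v_R = v/R = 0.08953 m/day, D_R = D/R = 0.01078 m²/day.
Peak time from v_R²t² + 2D_R t − x² = 0: t = (√(D_R² + v_R²x²) − D_R)/v_R².
√(D_R² + v_R²x²) = √(0.01078² + 0.08953² × 42.7²) = 3.823; v_R² = 0.008016.
t = (3.823 − 0.01078)/0.008016 = 476 days.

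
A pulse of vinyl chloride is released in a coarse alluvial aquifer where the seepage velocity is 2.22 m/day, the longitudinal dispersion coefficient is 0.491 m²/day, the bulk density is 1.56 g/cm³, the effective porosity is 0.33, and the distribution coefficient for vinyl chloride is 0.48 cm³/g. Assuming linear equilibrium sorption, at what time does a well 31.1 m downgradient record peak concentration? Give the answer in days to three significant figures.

45.5 days

Retardation factor R = 1 + ρ_b·K_d/n = 1 + 1.56 × 0.48/0.33 = 3.269.
Sorption retards both mechanisms: v_R = v/R = 0.6791 m/day, D_R = D/R = 0.1502 m²/day.
Peak time from v_R²t² + 2D_R t − x² = 0: t = (√(D_R² + v_R²x²) − D_R)/v_R².
√(D_R² + v_R²x²) = √(0.1502² + 0.6791² × 31.1²) = 21.12; v_R² = 0.4612.
t = (21.12 − 0.1502)/0.4612 = 45.5 days.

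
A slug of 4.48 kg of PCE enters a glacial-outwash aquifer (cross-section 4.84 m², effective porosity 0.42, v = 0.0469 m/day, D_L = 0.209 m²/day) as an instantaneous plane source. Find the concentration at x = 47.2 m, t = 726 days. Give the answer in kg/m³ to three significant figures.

0.0380 kg/m³

For an instantaneous plane source, C(x,t) = M/(n_e·A·√(4πDt)) · exp(−(x−vt)²/(4Dt)), with n_e·A the pore (flow) area.
Plume center vt = 0.0469 × 726 = 34.0494 m, so the well at 47.2 m is 13.1506 m downgradient of the peak.
√(4πDt) = 43.67 m, giving peak height M/(n_e·A·√(4πDt)) = 4.48/(0.42 × 4.84 × 43.67) = 0.05047 kg/m³.
(x−vt)²/(4Dt) = (13.1506)²/(4 × 0.209 × 726) = 0.2849; exp(−0.2849) = 0.7521.
C = 0.05047 × 0.7521 = 0.0380 kg/m³.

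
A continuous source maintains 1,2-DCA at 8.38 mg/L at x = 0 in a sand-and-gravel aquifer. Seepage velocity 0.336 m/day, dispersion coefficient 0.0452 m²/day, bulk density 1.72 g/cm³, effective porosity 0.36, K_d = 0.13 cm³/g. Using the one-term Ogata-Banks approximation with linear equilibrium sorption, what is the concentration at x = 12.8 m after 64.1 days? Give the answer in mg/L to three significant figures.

Retardation factor R = 1 + ρ_b·K_d/n = 1 + 1.72 × 0.13/0.36 = 1.621.
Sorption retards both mechanisms: v_R = v/R = 0.2073 m/day, D_R = D/R = 0.02788 m²/day.
v_R·t = 0.2073 × 64.1 = 13.28793 m; 2√(D_R t) = 2.674 m; argument = (12.8 − 13.28793)/2.674 = -0.1825.
C = C₀ × ½·erfc(-0.1825) = 8.38 × 0.6018 = 5.04 mg/L.

5.04 mg/L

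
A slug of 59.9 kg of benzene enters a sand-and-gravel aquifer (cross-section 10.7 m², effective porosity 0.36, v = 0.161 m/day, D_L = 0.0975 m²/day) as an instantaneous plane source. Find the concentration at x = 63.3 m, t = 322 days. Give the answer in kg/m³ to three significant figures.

0.275 kg/m³

For an instantaneous plane source, C(x,t) = M/(n_e·A·√(4πDt)) · exp(−(x−vt)²/(4Dt)), with n_e·A the pore (flow) area.
Plume center vt = 0.161 × 322 = 51.842 m, so the well at 63.3 m is 11.458 m downgradient of the peak.
√(4πDt) = 19.86 m, giving peak height M/(n_e·A·√(4πDt)) = 59.9/(0.36 × 10.7 × 19.86) = 0.7830 kg/m³.
(x−vt)²/(4Dt) = (11.458)²/(4 × 0.0975 × 322) = 1.045; exp(−1.045) = 0.3517.
C = 0.7830 × 0.3517 = 0.275 kg/m³.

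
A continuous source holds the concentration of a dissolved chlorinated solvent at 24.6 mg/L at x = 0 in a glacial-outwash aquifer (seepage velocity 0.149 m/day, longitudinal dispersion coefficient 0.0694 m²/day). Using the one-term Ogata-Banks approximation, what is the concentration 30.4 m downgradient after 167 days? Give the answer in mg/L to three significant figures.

3.10 mg/L

For a continuous step input, C/C₀ ≈ ½·erfc((x−vt)/(2√(Dt))).
vt = 0.149 × 167 = 24.883 m and 2√(Dt) = 2√(0.0694 × 167) = 6.809 m.
Argument (x−vt)/(2√(Dt)) = (30.4 − 24.883)/6.809 = 0.8103; ½·erfc(0.8103) = 0.1259.
C = 24.6 × 0.1259 = 3.10 mg/L.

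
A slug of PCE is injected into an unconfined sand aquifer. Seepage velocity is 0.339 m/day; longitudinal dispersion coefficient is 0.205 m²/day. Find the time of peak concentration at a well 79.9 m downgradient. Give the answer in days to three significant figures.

234 days

For the 1D instantaneous-source solution, setting ∂C/∂t = 0 at fixed x gives v²t² + 2Dt − x² = 0, so t = (√(D² + v²x²) − D)/v².
√(D² + v²x²) = √(0.205² + 0.339² × 79.9²) = 27.09; v² = 0.114921.
t = (27.09 − 0.205)/0.114921 = 234 days (vs. the pure-advection estimate x/v = 236 d).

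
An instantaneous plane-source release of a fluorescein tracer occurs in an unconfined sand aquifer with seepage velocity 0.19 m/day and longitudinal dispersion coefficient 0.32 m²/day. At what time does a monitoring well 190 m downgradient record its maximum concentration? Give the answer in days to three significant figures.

991 days

For the 1D instantaneous-source solution, setting ∂C/∂t = 0 at fixed x gives v²t² + 2Dt − x² = 0, so t = (√(D² + v²x²) − D)/v².
√(D² + v²x²) = √(0.32² + 0.19² × 190²) = 36.10; v² = 0.0361.
t = (36.10 − 0.32)/0.0361 = 991 days (vs. the pure-advection estimate x/v = 1000 d).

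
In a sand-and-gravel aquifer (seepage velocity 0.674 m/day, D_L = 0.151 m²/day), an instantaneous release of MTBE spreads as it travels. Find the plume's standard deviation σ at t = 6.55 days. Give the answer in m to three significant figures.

1.41 m

Dispersive spreading gives a Gaussian with σ² = 2Dt; advection only shifts the center.
σ = √(2 × 0.151 × 6.55) = 1.41 m.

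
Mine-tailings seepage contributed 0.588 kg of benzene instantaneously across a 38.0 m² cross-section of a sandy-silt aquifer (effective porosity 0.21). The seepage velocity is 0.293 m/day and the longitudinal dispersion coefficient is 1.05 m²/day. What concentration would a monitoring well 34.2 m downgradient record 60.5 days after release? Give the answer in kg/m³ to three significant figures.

For an instantaneous plane source, C(x,t) = M/(n_e·A·√(4πDt)) · exp(−(x−vt)²/(4Dt)), with n_e·A the pore (flow) area.
Plume center vt = 0.293 × 60.5 = 17.7265 m, so the well at 34.2 m is 16.4735 m downgradient of the peak.
√(4πDt) = 28.25 m, giving peak height M/(n_e·A·√(4πDt)) = 0.588/(0.21 × 38.0 × 28.25) = 0.002608 kg/m³.
(x−vt)²/(4Dt) = (16.4735)²/(4 × 1.05 × 60.5) = 1.068; exp(−1.068) = 0.3437.
C = 0.002608 × 0.3437 = 0.000896 kg/m³.

0.000896 kg/m³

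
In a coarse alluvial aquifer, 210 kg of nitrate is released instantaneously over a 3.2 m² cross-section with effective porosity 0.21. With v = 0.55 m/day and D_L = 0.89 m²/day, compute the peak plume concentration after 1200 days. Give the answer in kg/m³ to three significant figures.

2.70 kg/m³

The peak of an instantaneous 1D plume sits at x = vt; there the Gaussian factor is 1 and C_max = M/(n_e·A·√(4πDt)), where n_e·A is the pore area the mass is dissolved in.
√(4πDt) = √(4π × 0.89 × 1200) = 115.8 m, so C_max = 210/(0.21 × 3.2 × 115.8) = 2.70 kg/m³.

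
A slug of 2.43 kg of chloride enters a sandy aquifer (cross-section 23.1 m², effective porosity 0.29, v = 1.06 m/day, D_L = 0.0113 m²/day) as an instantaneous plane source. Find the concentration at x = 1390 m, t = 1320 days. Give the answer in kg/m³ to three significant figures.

0.00641 kg/m³

For an instantaneous plane source, C(x,t) = M/(n_e·A·√(4πDt)) · exp(−(x−vt)²/(4Dt)), with n_e·A the pore (flow) area.
Plume center vt = 1.06 × 1320 = 1399.2 m, so the well at 1390 m is 9.2 m upgradient of the peak.
√(4πDt) = 13.69 m, giving peak height M/(n_e·A·√(4πDt)) = 2.43/(0.29 × 23.1 × 13.69) = 0.02650 kg/m³.
(x−vt)²/(4Dt) = (-9.2)²/(4 × 0.0113 × 1320) = 1.419; exp(−1.419) = 0.2420.
C = 0.02650 × 0.2420 = 0.00641 kg/m³.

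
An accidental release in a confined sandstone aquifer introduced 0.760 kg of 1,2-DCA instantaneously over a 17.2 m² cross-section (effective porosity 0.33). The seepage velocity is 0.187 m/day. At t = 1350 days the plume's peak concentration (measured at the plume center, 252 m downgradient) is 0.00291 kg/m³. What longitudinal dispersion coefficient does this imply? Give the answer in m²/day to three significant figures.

0.125 m²/day

At the plume center C_max = M/(n_e·A·√(4πDt)), so D = M²/(4πt·(n_e·A·C_max)²).
n_e·A·C_max = 0.33 × 17.2 × 0.00291 = 0.01652 kg/m.
D = 0.760²/(4π × 1350 × 0.01652²) = 0.125 m²/day.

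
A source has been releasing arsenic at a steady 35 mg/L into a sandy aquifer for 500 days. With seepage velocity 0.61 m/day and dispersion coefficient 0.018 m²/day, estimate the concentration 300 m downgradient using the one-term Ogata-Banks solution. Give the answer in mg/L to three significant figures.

30.8 mg/L

For a continuous step input, C/C₀ ≈ ½·erfc((x−vt)/(2√(Dt))).
vt = 0.61 × 500 = 305 m and 2√(Dt) = 2√(0.018 × 500) = 6.000 m.
Argument (x−vt)/(2√(Dt)) = (300 − 305)/6.000 = -0.8333; ½·erfc(-0.8333) = 0.8807.
C = 35 × 0.8807 = 30.8 mg/L.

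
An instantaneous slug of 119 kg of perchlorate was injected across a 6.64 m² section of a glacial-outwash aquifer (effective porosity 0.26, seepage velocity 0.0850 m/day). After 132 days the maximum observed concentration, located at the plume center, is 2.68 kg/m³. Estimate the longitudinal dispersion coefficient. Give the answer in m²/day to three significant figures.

0.399 m²/day

At the plume center C_max = M/(n_e·A·√(4πDt)), so D = M²/(4πt·(n_e·A·C_max)²).
n_e·A·C_max = 0.26 × 6.64 × 2.68 = 4.627 kg/m.
D = 119²/(4π × 132 × 4.627²) = 0.399 m²/day.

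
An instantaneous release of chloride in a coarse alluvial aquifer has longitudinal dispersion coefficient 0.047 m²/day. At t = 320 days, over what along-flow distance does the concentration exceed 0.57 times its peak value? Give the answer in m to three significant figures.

The plume is Gaussian with σ = √(2Dt) = √(2 × 0.047 × 320) = 5.485 m.
C/C_peak = exp(−Δx²/(2σ²)) = 0.57 ⇒ Δx = σ·√(−2 ln 0.57) = 5.485 × 1.060 = 5.814 m.
Width = 2Δx = 11.6 m.

11.6 m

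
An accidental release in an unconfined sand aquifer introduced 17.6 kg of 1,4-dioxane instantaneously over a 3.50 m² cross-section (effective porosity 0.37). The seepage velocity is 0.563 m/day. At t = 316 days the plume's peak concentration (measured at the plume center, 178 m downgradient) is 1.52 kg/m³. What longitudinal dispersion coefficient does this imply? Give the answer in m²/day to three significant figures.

0.0201 m²/day

At the plume center C_max = M/(n_e·A·√(4πDt)), so D = M²/(4πt·(n_e·A·C_max)²).
n_e·A·C_max = 0.37 × 3.50 × 1.52 = 1.968 kg/m.
D = 17.6²/(4π × 316 × 1.968²) = 0.0201 m²/day.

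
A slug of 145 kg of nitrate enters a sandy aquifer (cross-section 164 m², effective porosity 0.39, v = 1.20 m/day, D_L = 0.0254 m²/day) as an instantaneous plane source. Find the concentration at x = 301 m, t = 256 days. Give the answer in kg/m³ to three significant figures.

0.0572 kg/m³

For an instantaneous plane source, C(x,t) = M/(n_e·A·√(4πDt)) · exp(−(x−vt)²/(4Dt)), with n_e·A the pore (flow) area.
Plume center vt = 1.20 × 256 = 307.2 m, so the well at 301 m is 6.2 m upgradient of the peak.
√(4πDt) = 9.039 m, giving peak height M/(n_e·A·√(4πDt)) = 145/(0.39 × 164 × 9.039) = 0.2508 kg/m³.
(x−vt)²/(4Dt) = (-6.2)²/(4 × 0.0254 × 256) = 1.478; exp(−1.478) = 0.2281.
C = 0.2508 × 0.2281 = 0.0572 kg/m³.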